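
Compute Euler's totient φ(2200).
φ is multiplicative, with φ(p^e) = p^e − p^(e−1). Factorise 2200 = 2^3 · 5^2 · 11. Then
  φ(2200) = (2^3 − 2^2) · (5^2 − 5^1) · (11 − 1) = 4 · 20 · 10 = 800.

Final answer: φ(2200) = 800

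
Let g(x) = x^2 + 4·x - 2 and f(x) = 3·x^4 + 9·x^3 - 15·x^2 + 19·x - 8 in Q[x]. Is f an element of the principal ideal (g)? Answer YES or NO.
NO

In Q[x] the ideal (g) consists of all multiples of g, so f ∈ (g) iff g | f, i.e. iff the remainder of f on division by g is 0. Divide f by g (g is monic, so eliminate the leading term of the running remainder at each step):
  leading term 3·x^4: subtract (3·x^2)·g(x) = 3·x^4 + 12·x^3 - 6·x^2, leaving -3·x^3 - 9·x^2 + 19·x - 8
  leading term -3·x^3: subtract (-3·x)·g(x) = -3·x^3 - 12·x^2 + 6·x, leaving 3·x^2 + 13·x - 8
  leading term 3·x^2: subtract (3)·g(x) = 3·x^2 + 12·x - 6, leaving x - 2
The remainder r(x) = x - 2 ≠ 0 (and deg r < deg g), so g ∤ f, i.e. f ∉ (g).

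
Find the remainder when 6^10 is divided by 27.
Use repeated squaring. Binary(10) = 1010. Walk through the bits of the exponent 10 left-to-right: at each bit after the leading one, square the running value, then multiply by 6 if the bit is 1 (always reducing mod 27):
  bit 1 = 1 (leading): start with 6.
  bit 2 = 0: square 6^2 = 36 ≡ 9 (mod 27).
  bit 3 = 1: square 9^2 = 81 ≡ 0; bit is 1, so multiply 0·6 = 0 (mod 27).
  bit 4 = 0: square 0^2 = 0 (mod 27).
Final value: 6^10 ≡ 0 (mod 27).

Final answer: 0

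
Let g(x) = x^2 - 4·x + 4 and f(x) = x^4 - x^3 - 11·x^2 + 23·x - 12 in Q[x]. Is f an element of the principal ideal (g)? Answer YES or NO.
NO

In Q[x] the ideal (g) consists of all multiples of g, so f ∈ (g) iff g | f, i.e. iff the remainder of f on division by g is 0. Divide f by g (g is monic, so eliminate the leading term of the running remainder at each step):
  leading term x^4: subtract (x^2)·g(x) = x^4 - 4·x^3 + 4·x^2, leaving 3·x^3 - 15·x^2 + 23·x - 12
  leading term 3·x^3: subtract (3·x)·g(x) = 3·x^3 - 12·x^2 + 12·x, leaving -3·x^2 + 11·x - 12
  leading term -3·x^2: subtract (-3)·g(x) = -3·x^2 + 12·x - 12, leaving -x
The remainder r(x) = -x ≠ 0 (and deg r < deg g), so g ∤ f, i.e. f ∉ (g).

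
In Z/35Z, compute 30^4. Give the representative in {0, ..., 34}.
30

Use repeated squaring. Binary(4) = 100. Walk through the bits of the exponent 4 left-to-right: at each bit after the leading one, square the running value, then multiply by 30 if the bit is 1 (always reducing mod 35):
  bit 1 = 1 (leading): start with 30.
  bit 2 = 0: square 30^2 = 900 ≡ 25 (mod 35).
  bit 3 = 0: square 25^2 = 625 ≡ 30 (mod 35).
Final value: 30^4 ≡ 30 (mod 35).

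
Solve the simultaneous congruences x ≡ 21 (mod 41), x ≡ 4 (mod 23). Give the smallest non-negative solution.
The moduli 41, 23 are pairwise coprime, so by the CRT there is a unique solution mod 41·23 = 943.
Solve by successive substitution. Start with x ≡ 21 (mod 41).
  Combine with x ≡ 4 (mod 23): write x = 21 + 41·t and require 21 + 41·t ≡ 4 (mod 23), i.e. 41·t ≡ 4 − 21 ≡ 6 (mod 23). Since 41^(−1) ≡ 9 (mod 23) (41 ≡ 18 (mod 23)), t ≡ 9·6 ≡ 8 (mod 23). So x ≡ 21 + 41·8 = 349 (mod 943).
Unique solution in [0, 943): x = 349.

Final answer: x ≡ 349 (mod 943); the representative in [0, 943) is 349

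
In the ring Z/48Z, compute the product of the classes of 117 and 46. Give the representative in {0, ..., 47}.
Reduce the factors first: 117 ≡ 21 (mod 48), so 117 · 46 ≡ 21 · 46 (mod 48). 21 · 46 = 966. Dividing by 48: 966 = 20·48 + 6. So (117 · 46) mod 48 = 6.

Final answer: 6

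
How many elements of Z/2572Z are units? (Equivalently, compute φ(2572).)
An element a ∈ Z/2572Z is a unit iff gcd(a, 2572) = 1, so the number of units is φ(2572). φ is multiplicative, with φ(p^e) = p^e − p^(e−1). Factorise 2572 = 2^2 · 643. Then
  φ(2572) = (2^2 − 2^1) · (643 − 1) = 2 · 642 = 1284.

Final answer: Z/2572Z has φ(2572) = 1284 units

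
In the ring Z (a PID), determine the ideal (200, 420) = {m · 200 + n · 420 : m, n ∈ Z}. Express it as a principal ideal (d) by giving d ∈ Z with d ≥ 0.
(200, 420) = (20); d = 20

In the PID Z, (a, b) is generated by gcd(a, b). Compute gcd(420, 200) with the extended Euclidean algorithm, tracking rows (r, s, t) with s·420 + t·200 = r:
  row A: (420, 1, 0)   [1·420 + 0·200 = 420]
  row B: (200, 0, 1)   [0·420 + 1·200 = 200]
  420 = 2·200 + 20   → row C = row A − 2·row B = (20, 1, −2)   [check: 1·420 − 2·200 = 20]
  200 = 10·20 + 0   → remainder 0, stop. gcd = 20 (last nonzero row C).
So gcd(200, 420) = 20, with Bézout identity 1·420 − 2·200 = 20. Containment (⊇): the Bézout identity exhibits 20 as an element of (200, 420), giving (20) ⊆ (200, 420). Containment (⊆): since 20 | 200 and 20 | 420 (200 = 20·10, 420 = 20·21), every Z-linear combination of 200 and 420 is divisible by 20, so (200, 420) ⊆ (20). Therefore (200, 420) = (20), d = 20.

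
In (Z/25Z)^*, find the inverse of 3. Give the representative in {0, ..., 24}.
3^(−1) ≡ 17 (mod 25)

Apply the extended Euclidean algorithm to (25, 3), tracking rows (r, s, t) with s·25 + t·3 = r. Each division r_prev = q·r_cur + r_new produces the new row as (previous row) − q·(current row):
  row A: (25, 1, 0)   [1·25 + 0·3 = 25]
  row B: (3, 0, 1)   [0·25 + 1·3 = 3]
  25 = 8·3 + 1   → row C = row A − 8·row B = (1, 1, −8)   [check: 1·25 − 8·3 = 1]
  3 = 3·1 + 0   → remainder 0, stop. gcd = 1 (last nonzero row C).
The gcd is 1, so 3 is invertible mod 25. The last nonzero row gives 1·25 − 8·3 = 1, so t = −8. So 3^(−1) ≡ −8 ≡ 17 (mod 25). Verify: 3 · 17 = 51 ≡ 1 (mod 25). ✓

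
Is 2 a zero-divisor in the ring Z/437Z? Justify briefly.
NO

gcd(2, 437) = 1, so 2 is a unit in Z/437Z (it has a multiplicative inverse). A unit cannot be a zero-divisor: if 2·b ≡ 0 then multiplying both sides by 2^(−1) gives b ≡ 0. So 2 is not a zero-divisor.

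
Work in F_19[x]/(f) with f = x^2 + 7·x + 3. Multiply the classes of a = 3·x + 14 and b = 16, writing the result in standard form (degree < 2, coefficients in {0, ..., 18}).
a · b ≡ 10·x + 15 (mod f(x))

Multiply as integer polynomials: a · b = 48·x + 224. Reducing coefficients mod 19: a · b ≡ 10·x + 15. This already has degree < 2, so no reduction by f is needed. Hence a · b ≡ 10·x + 15 in F_19[x]/(f).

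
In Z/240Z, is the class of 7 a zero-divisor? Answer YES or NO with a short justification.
NO

gcd(7, 240) = 1, so 7 is a unit in Z/240Z (it has a multiplicative inverse). A unit cannot be a zero-divisor: if 7·b ≡ 0 then multiplying both sides by 7^(−1) gives b ≡ 0. So 7 is not a zero-divisor.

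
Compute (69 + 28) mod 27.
Reduce the summands first: 69 ≡ 15, 28 ≡ 1 (mod 27), so 69 + 28 ≡ 15 + 1 (mod 27). 15 + 1 = 16; 16 = 0·27 + 16, so (69 + 28) mod 27 = 16.

Final answer: 16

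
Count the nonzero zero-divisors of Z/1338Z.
Z/1338Z has 893 nonzero zero-divisors

In Z/1338Z each nonzero element is either a unit (gcd with 1338 is 1) or a zero-divisor (gcd > 1). The number of units is φ(1338): factorise 1338 = 2 · 3 · 223, so φ(1338) = (2 − 1) · (3 − 1) · (223 − 1) = 1 · 2 · 222 = 444. The nonzero elements number 1338 − 1 = 1337. Hence the nonzero zero-divisors number 1337 − 444 = 893.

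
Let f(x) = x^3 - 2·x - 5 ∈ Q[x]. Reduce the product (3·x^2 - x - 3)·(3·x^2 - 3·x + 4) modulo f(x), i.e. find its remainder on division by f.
a · b ≡ 24·x^2 + 26·x - 72 (mod f(x))

First multiply in Q[x] without reducing: a · b = 9·x^4 - 12·x^3 + 6·x^2 + 5·x - 12. Now divide by f(x) = x^3 - 2·x - 5, eliminating the leading term at each step:
  leading term 9·x^4: subtract (9·x)·f(x) = 9·x^4 - 18·x^2 - 45·x, leaving -12·x^3 + 24·x^2 + 50·x - 12
  leading term -12·x^3: subtract (-12)·f(x) = -12·x^3 + 24·x + 60, leaving 24·x^2 + 26·x - 72
The degree is now < 3, so this is the remainder. Hence a · b ≡ 24·x^2 + 26·x - 72 in Q[x]/(f).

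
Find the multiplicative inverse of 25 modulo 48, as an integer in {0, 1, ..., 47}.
25^(−1) ≡ 25 (mod 48)

Apply the extended Euclidean algorithm to (48, 25), tracking rows (r, s, t) with s·48 + t·25 = r. Each division r_prev = q·r_cur + r_new produces the new row as (previous row) − q·(current row):
  row A: (48, 1, 0)   [1·48 + 0·25 = 48]
  row B: (25, 0, 1)   [0·48 + 1·25 = 25]
  48 = 1·25 + 23   → row C = row A − 1·row B = (23, 1, −1)   [check: 1·48 − 1·25 = 23]
  25 = 1·23 + 2   → row D = row B − 1·row C = (2, −1, 2)   [check: −1·48 + 2·25 = 2]
  23 = 11·2 + 1   → row E = row C − 11·row D = (1, 12, −23)   [check: 12·48 − 23·25 = 1]
  2 = 2·1 + 0   → remainder 0, stop. gcd = 1 (last nonzero row E).
The gcd is 1, so 25 is invertible mod 48. The last nonzero row gives 12·48 − 23·25 = 1, so t = −23. So 25^(−1) ≡ −23 ≡ 25 (mod 48). Verify: 25 · 25 = 625 ≡ 1 (mod 48). ✓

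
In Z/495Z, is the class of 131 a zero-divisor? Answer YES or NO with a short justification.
gcd(131, 495) = 1, so 131 is a unit in Z/495Z (it has a multiplicative inverse). A unit cannot be a zero-divisor: if 131·b ≡ 0 then multiplying both sides by 131^(−1) gives b ≡ 0. So 131 is not a zero-divisor.

Final answer: NO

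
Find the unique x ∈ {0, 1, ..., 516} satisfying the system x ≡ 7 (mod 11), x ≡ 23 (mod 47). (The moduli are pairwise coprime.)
x ≡ 117 (mod 517); the representative in [0, 517) is 117

The moduli 11, 47 are pairwise coprime, so by the CRT there is a unique solution mod 11·47 = 517.
Solve by successive substitution. Start with x ≡ 7 (mod 11).
  Combine with x ≡ 23 (mod 47): write x = 7 + 11·t and require 7 + 11·t ≡ 23 (mod 47), i.e. 11·t ≡ 23 − 7 ≡ 16 (mod 47). Since 11^(−1) ≡ 30 (mod 47), t ≡ 30·16 ≡ 10 (mod 47). So x ≡ 7 + 11·10 = 117 (mod 517).
Unique solution in [0, 517): x = 117.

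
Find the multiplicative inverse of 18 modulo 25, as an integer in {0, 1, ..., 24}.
Apply the extended Euclidean algorithm to (25, 18), tracking rows (r, s, t) with s·25 + t·18 = r. Each division r_prev = q·r_cur + r_new produces the new row as (previous row) − q·(current row):
  row A: (25, 1, 0)   [1·25 + 0·18 = 25]
  row B: (18, 0, 1)   [0·25 + 1·18 = 18]
  25 = 1·18 + 7   → row C = row A − 1·row B = (7, 1, −1)   [check: 1·25 − 1·18 = 7]
  18 = 2·7 + 4   → row D = row B − 2·row C = (4, −2, 3)   [check: −2·25 + 3·18 = 4]
  7 = 1·4 + 3   → row E = row C − 1·row D = (3, 3, −4)   [check: 3·25 − 4·18 = 3]
  4 = 1·3 + 1   → row F = row D − 1·row E = (1, −5, 7)   [check: −5·25 + 7·18 = 1]
  3 = 3·1 + 0   → remainder 0, stop. gcd = 1 (last nonzero row F).
The gcd is 1, so 18 is invertible mod 25. The last nonzero row gives −5·25 + 7·18 = 1, so t = 7. So 18^(−1) ≡ 7 (mod 25). Verify: 18 · 7 = 126 ≡ 1 (mod 25). ✓

Final answer: 18^(−1) ≡ 7 (mod 25)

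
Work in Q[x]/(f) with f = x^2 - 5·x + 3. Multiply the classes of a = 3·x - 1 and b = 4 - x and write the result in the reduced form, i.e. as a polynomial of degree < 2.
First multiply in Q[x] without reducing: a · b = -3·x^2 + 13·x - 4. Now divide by f(x) = x^2 - 5·x + 3, eliminating the leading term at each step:
  leading term -3·x^2: subtract (-3)·f(x) = -3·x^2 + 15·x - 9, leaving 5 - 2·x
The degree is now < 2, so this is the remainder. Hence a · b ≡ 5 - 2·x in Q[x]/(f).

Final answer: a · b ≡ 5 - 2·x (mod f(x))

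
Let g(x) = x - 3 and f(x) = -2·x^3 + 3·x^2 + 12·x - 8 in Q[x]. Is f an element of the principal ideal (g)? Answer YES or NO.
In Q[x] the ideal (g) consists of all multiples of g, so f ∈ (g) iff g | f, i.e. iff the remainder of f on division by g is 0. Divide f by g (g is monic, so eliminate the leading term of the running remainder at each step):
  leading term -2·x^3: subtract (-2·x^2)·g(x) = -2·x^3 + 6·x^2, leaving -3·x^2 + 12·x - 8
  leading term -3·x^2: subtract (-3·x)·g(x) = -3·x^2 + 9·x, leaving 3·x - 8
  leading term 3·x: subtract (3)·g(x) = 3·x - 9, leaving 1
The remainder r(x) = 1 ≠ 0 (and deg r < deg g), so g ∤ f, i.e. f ∉ (g).

Final answer: NO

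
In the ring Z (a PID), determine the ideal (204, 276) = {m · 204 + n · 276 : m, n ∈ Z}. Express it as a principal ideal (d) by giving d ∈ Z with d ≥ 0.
In the PID Z, (a, b) is generated by gcd(a, b). Compute gcd(276, 204) with the extended Euclidean algorithm, tracking rows (r, s, t) with s·276 + t·204 = r:
  row A: (276, 1, 0)   [1·276 + 0·204 = 276]
  row B: (204, 0, 1)   [0·276 + 1·204 = 204]
  276 = 1·204 + 72   → row C = row A − 1·row B = (72, 1, −1)   [check: 1·276 − 1·204 = 72]
  204 = 2·72 + 60   → row D = row B − 2·row C = (60, −2, 3)   [check: −2·276 + 3·204 = 60]
  72 = 1·60 + 12   → row E = row C − 1·row D = (12, 3, −4)   [check: 3·276 − 4·204 = 12]
  60 = 5·12 + 0   → remainder 0, stop. gcd = 12 (last nonzero row E).
So gcd(204, 276) = 12, with Bézout identity 3·276 − 4·204 = 12. Containment (⊇): the Bézout identity exhibits 12 as an element of (204, 276), giving (12) ⊆ (204, 276). Containment (⊆): since 12 | 204 and 12 | 276 (204 = 12·17, 276 = 12·23), every Z-linear combination of 204 and 276 is divisible by 12, so (204, 276) ⊆ (12). Therefore (204, 276) = (12), d = 12.

Final answer: (204, 276) = (12); d = 12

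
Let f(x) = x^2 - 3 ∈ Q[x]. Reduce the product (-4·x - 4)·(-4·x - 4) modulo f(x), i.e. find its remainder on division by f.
a · b ≡ 32·x + 64 (mod f(x))

First multiply in Q[x] without reducing: a · b = 16·x^2 + 32·x + 16. Now divide by f(x) = x^2 - 3, eliminating the leading term at each step:
  leading term 16·x^2: subtract (16)·f(x) = 16·x^2 - 48, leaving 32·x + 64
The degree is now < 2, so this is the remainder. Hence a · b ≡ 32·x + 64 in Q[x]/(f).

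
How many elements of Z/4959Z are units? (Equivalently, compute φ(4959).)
Z/4959Z has φ(4959) = 3024 units

An element a ∈ Z/4959Z is a unit iff gcd(a, 4959) = 1, so the number of units is φ(4959). φ is multiplicative, with φ(p^e) = p^e − p^(e−1). Factorise 4959 = 3^2 · 19 · 29. Then
  φ(4959) = (3^2 − 3^1) · (19 − 1) · (29 − 1) = 6 · 18 · 28 = 3024.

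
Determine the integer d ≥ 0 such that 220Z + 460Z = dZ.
In the PID Z, (a, b) is generated by gcd(a, b). Compute gcd(460, 220) with the extended Euclidean algorithm, tracking rows (r, s, t) with s·460 + t·220 = r:
  row A: (460, 1, 0)   [1·460 + 0·220 = 460]
  row B: (220, 0, 1)   [0·460 + 1·220 = 220]
  460 = 2·220 + 20   → row C = row A − 2·row B = (20, 1, −2)   [check: 1·460 − 2·220 = 20]
  220 = 11·20 + 0   → remainder 0, stop. gcd = 20 (last nonzero row C).
So gcd(220, 460) = 20, with Bézout identity 1·460 − 2·220 = 20. Containment (⊇): the Bézout identity exhibits 20 as an element of (220, 460), giving (20) ⊆ (220, 460). Containment (⊆): since 20 | 220 and 20 | 460 (220 = 20·11, 460 = 20·23), every Z-linear combination of 220 and 460 is divisible by 20, so (220, 460) ⊆ (20). Therefore (220, 460) = (20), d = 20.

Final answer: (220, 460) = (20); d = 20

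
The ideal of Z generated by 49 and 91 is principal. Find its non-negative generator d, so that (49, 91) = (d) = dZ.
In the PID Z, (a, b) is generated by gcd(a, b). Compute gcd(91, 49) with the extended Euclidean algorithm, tracking rows (r, s, t) with s·91 + t·49 = r:
  row A: (91, 1, 0)   [1·91 + 0·49 = 91]
  row B: (49, 0, 1)   [0·91 + 1·49 = 49]
  91 = 1·49 + 42   → row C = row A − 1·row B = (42, 1, −1)   [check: 1·91 − 1·49 = 42]
  49 = 1·42 + 7   → row D = row B − 1·row C = (7, −1, 2)   [check: −1·91 + 2·49 = 7]
  42 = 6·7 + 0   → remainder 0, stop. gcd = 7 (last nonzero row D).
So gcd(49, 91) = 7, with Bézout identity −1·91 + 2·49 = 7. Containment (⊇): the Bézout identity exhibits 7 as an element of (49, 91), giving (7) ⊆ (49, 91). Containment (⊆): since 7 | 49 and 7 | 91 (49 = 7·7, 91 = 7·13), every Z-linear combination of 49 and 91 is divisible by 7, so (49, 91) ⊆ (7). Therefore (49, 91) = (7), d = 7.

Final answer: (49, 91) = (7); d = 7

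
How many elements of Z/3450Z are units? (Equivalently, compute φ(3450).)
An element a ∈ Z/3450Z is a unit iff gcd(a, 3450) = 1, so the number of units is φ(3450). φ is multiplicative, with φ(p^e) = p^e − p^(e−1). Factorise 3450 = 2 · 3 · 5^2 · 23. Then
  φ(3450) = (2 − 1) · (3 − 1) · (5^2 − 5^1) · (23 − 1) = 1 · 2 · 20 · 22 = 880.

Final answer: Z/3450Z has φ(3450) = 880 units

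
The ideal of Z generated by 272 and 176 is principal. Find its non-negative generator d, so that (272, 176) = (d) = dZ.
(272, 176) = (16); d = 16

In the PID Z, (a, b) is generated by gcd(a, b). Compute gcd(272, 176) with the extended Euclidean algorithm, tracking rows (r, s, t) with s·272 + t·176 = r:
  row A: (272, 1, 0)   [1·272 + 0·176 = 272]
  row B: (176, 0, 1)   [0·272 + 1·176 = 176]
  272 = 1·176 + 96   → row C = row A − 1·row B = (96, 1, −1)   [check: 1·272 − 1·176 = 96]
  176 = 1·96 + 80   → row D = row B − 1·row C = (80, −1, 2)   [check: −1·272 + 2·176 = 80]
  96 = 1·80 + 16   → row E = row C − 1·row D = (16, 2, −3)   [check: 2·272 − 3·176 = 16]
  80 = 5·16 + 0   → remainder 0, stop. gcd = 16 (last nonzero row E).
So gcd(272, 176) = 16, with Bézout identity 2·272 − 3·176 = 16. Containment (⊇): the Bézout identity exhibits 16 as an element of (272, 176), giving (16) ⊆ (272, 176). Containment (⊆): since 16 | 272 and 16 | 176 (272 = 16·17, 176 = 16·11), every Z-linear combination of 272 and 176 is divisible by 16, so (272, 176) ⊆ (16). Therefore (272, 176) = (16), d = 16.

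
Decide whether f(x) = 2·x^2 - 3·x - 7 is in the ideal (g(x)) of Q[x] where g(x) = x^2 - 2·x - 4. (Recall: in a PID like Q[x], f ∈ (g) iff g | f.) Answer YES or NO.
In Q[x] the ideal (g) consists of all multiples of g, so f ∈ (g) iff g | f, i.e. iff the remainder of f on division by g is 0. Divide f by g (g is monic, so eliminate the leading term of the running remainder at each step):
  leading term 2·x^2: subtract (2)·g(x) = 2·x^2 - 4·x - 8, leaving x + 1
The remainder r(x) = x + 1 ≠ 0 (and deg r < deg g), so g ∤ f, i.e. f ∉ (g).

Final answer: NO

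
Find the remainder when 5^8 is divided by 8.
Use repeated squaring. Binary(8) = 1000. Walk through the bits of the exponent 8 left-to-right: at each bit after the leading one, square the running value, then multiply by 5 if the bit is 1 (always reducing mod 8):
  bit 1 = 1 (leading): start with 5.
  bit 2 = 0: square 5^2 = 25 ≡ 1 (mod 8).
  bit 3 = 0: square 1^2 = 1 (mod 8).
  bit 4 = 0: square 1^2 = 1 (mod 8).
Final value: 5^8 ≡ 1 (mod 8).

Final answer: 1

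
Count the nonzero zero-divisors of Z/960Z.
In Z/960Z each nonzero element is either a unit (gcd with 960 is 1) or a zero-divisor (gcd > 1). The number of units is φ(960): factorise 960 = 2^6 · 3 · 5, so φ(960) = (2^6 − 2^5) · (3 − 1) · (5 − 1) = 32 · 2 · 4 = 256. The nonzero elements number 960 − 1 = 959. Hence the nonzero zero-divisors number 959 − 256 = 703.

Final answer: Z/960Z has 703 nonzero zero-divisors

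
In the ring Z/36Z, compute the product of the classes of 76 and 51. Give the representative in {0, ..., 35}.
24

Reduce the factors first: 76 ≡ 4, 51 ≡ 15 (mod 36), so 76 · 51 ≡ 4 · 15 (mod 36). 4 · 15 = 60. Dividing by 36: 60 = 1·36 + 24. So (76 · 51) mod 36 = 24.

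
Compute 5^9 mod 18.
17

Use repeated squaring. Binary(9) = 1001. Walk through the bits of the exponent 9 left-to-right: at each bit after the leading one, square the running value, then multiply by 5 if the bit is 1 (always reducing mod 18):
  bit 1 = 1 (leading): start with 5.
  bit 2 = 0: square 5^2 = 25 ≡ 7 (mod 18).
  bit 3 = 0: square 7^2 = 49 ≡ 13 (mod 18).
  bit 4 = 1: square 13^2 = 169 ≡ 7; bit is 1, so multiply 7·5 = 35 ≡ 17 (mod 18).
Final value: 5^9 ≡ 17 (mod 18).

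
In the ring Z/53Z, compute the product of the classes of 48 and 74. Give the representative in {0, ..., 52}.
Reduce the factors first: 74 ≡ 21 (mod 53), so 48 · 74 ≡ 48 · 21 (mod 53). 48 · 21 = 1008. Dividing by 53: 1008 = 19·53 + 1. So (48 · 74) mod 53 = 1.

Final answer: 1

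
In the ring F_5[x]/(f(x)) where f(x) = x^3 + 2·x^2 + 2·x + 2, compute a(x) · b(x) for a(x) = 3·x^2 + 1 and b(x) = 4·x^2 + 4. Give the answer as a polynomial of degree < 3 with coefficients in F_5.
a · b ≡ 4·x + 2 (mod f(x))

Multiply as integer polynomials: a · b = 12·x^4 + 16·x^2 + 4. Reducing coefficients mod 5: a · b ≡ 2·x^4 + x^2 + 4. Now divide by f(x) = x^3 + 2·x^2 + 2·x + 2 in F_5[x], eliminating the leading term at each step:
  leading term 2·x^4: subtract (2·x)·f(x) = 2·x^4 + 4·x^3 + 4·x^2 + 4·x, leaving x^3 + 2·x^2 + x + 4 (coefficients mod 5)
  leading term x^3: subtract (1)·f(x) = x^3 + 2·x^2 + 2·x + 2, leaving 4·x + 2 (coefficients mod 5)
The degree is now < 3, so this is the remainder. Hence a · b ≡ 4·x + 2 in F_5[x]/(f).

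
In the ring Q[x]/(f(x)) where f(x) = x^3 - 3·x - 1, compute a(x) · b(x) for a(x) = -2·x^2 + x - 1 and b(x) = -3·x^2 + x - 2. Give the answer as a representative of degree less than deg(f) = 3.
First multiply in Q[x] without reducing: a · b = 6·x^4 - 5·x^3 + 8·x^2 - 3·x + 2. Now divide by f(x) = x^3 - 3·x - 1, eliminating the leading term at each step:
  leading term 6·x^4: subtract (6·x)·f(x) = 6·x^4 - 18·x^2 - 6·x, leaving -5·x^3 + 26·x^2 + 3·x + 2
  leading term -5·x^3: subtract (-5)·f(x) = -5·x^3 + 15·x + 5, leaving 26·x^2 - 12·x - 3
The degree is now < 3, so this is the remainder. Hence a · b ≡ 26·x^2 - 12·x - 3 in Q[x]/(f).

Final answer: a · b ≡ 26·x^2 - 12·x - 3 (mod f(x))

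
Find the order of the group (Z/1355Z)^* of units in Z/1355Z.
(Z/1355Z)^* consists of the classes a with gcd(a, 1355) = 1, so its order is φ(1355). φ is multiplicative, with φ(p^e) = p^e − p^(e−1). Factorise 1355 = 5 · 271. Then
  φ(1355) = (5 − 1) · (271 − 1) = 4 · 270 = 1080.
Thus |(Z/1355Z)^*| = 1080.

Final answer: |(Z/1355Z)^*| = 1080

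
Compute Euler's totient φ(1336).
φ(1336) = 664

φ is multiplicative, with φ(p^e) = p^e − p^(e−1). Factorise 1336 = 2^3 · 167. Then
  φ(1336) = (2^3 − 2^2) · (167 − 1) = 4 · 166 = 664.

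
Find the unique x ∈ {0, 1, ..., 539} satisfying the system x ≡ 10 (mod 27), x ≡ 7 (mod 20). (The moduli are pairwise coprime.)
The moduli 27, 20 are pairwise coprime, so by the CRT there is a unique solution mod 27·20 = 540.
Solve by successive substitution. Start with x ≡ 10 (mod 27).
  Combine with x ≡ 7 (mod 20): write x = 10 + 27·t and require 10 + 27·t ≡ 7 (mod 20), i.e. 27·t ≡ 7 − 10 ≡ 17 (mod 20). Since 27^(−1) ≡ 3 (mod 20) (27 ≡ 7 (mod 20)), t ≡ 3·17 ≡ 11 (mod 20). So x ≡ 10 + 27·11 = 307 (mod 540).
Unique solution in [0, 540): x = 307.

Final answer: x ≡ 307 (mod 540); the representative in [0, 540) is 307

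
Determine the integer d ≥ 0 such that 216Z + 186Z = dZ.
(216, 186) = (6); d = 6

In the PID Z, (a, b) is generated by gcd(a, b). Compute gcd(216, 186) with the extended Euclidean algorithm, tracking rows (r, s, t) with s·216 + t·186 = r:
  row A: (216, 1, 0)   [1·216 + 0·186 = 216]
  row B: (186, 0, 1)   [0·216 + 1·186 = 186]
  216 = 1·186 + 30   → row C = row A − 1·row B = (30, 1, −1)   [check: 1·216 − 1·186 = 30]
  186 = 6·30 + 6   → row D = row B − 6·row C = (6, −6, 7)   [check: −6·216 + 7·186 = 6]
  30 = 5·6 + 0   → remainder 0, stop. gcd = 6 (last nonzero row D).
So gcd(216, 186) = 6, with Bézout identity −6·216 + 7·186 = 6. Containment (⊇): the Bézout identity exhibits 6 as an element of (216, 186), giving (6) ⊆ (216, 186). Containment (⊆): since 6 | 216 and 6 | 186 (216 = 6·36, 186 = 6·31), every Z-linear combination of 216 and 186 is divisible by 6, so (216, 186) ⊆ (6). Therefore (216, 186) = (6), d = 6.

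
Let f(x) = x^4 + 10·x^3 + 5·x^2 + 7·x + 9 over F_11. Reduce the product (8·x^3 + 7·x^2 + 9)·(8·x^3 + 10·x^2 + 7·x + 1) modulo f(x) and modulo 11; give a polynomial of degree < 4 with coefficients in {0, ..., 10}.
a · b ≡ 7·x^3 + 5·x^2 + 3·x + 10 (mod f(x))

Multiply as integer polynomials: a · b = 64·x^6 + 136·x^5 + 126·x^4 + 129·x^3 + 97·x^2 + 63·x + 9. Reducing coefficients mod 11: a · b ≡ 9·x^6 + 4·x^5 + 5·x^4 + 8·x^3 + 9·x^2 + 8·x + 9. Now divide by f(x) = x^4 + 10·x^3 + 5·x^2 + 7·x + 9 in F_11[x], eliminating the leading term at each step:
  leading term 9·x^6: subtract (9·x^2)·f(x) = 9·x^6 + 2·x^5 + x^4 + 8·x^3 + 4·x^2, leaving 2·x^5 + 4·x^4 + 5·x^2 + 8·x + 9 (coefficients mod 11)
  leading term 2·x^5: subtract (2·x)·f(x) = 2·x^5 + 9·x^4 + 10·x^3 + 3·x^2 + 7·x, leaving 6·x^4 + x^3 + 2·x^2 + x + 9 (coefficients mod 11)
  leading term 6·x^4: subtract (6)·f(x) = 6·x^4 + 5·x^3 + 8·x^2 + 9·x + 10, leaving 7·x^3 + 5·x^2 + 3·x + 10 (coefficients mod 11)
The degree is now < 4, so this is the remainder. Hence a · b ≡ 7·x^3 + 5·x^2 + 3·x + 10 in F_11[x]/(f).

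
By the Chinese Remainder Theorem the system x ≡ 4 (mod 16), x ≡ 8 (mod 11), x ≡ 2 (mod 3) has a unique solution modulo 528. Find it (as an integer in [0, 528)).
The moduli 16, 11, 3 are pairwise coprime, so by the CRT there is a unique solution mod 16·11·3 = 528.
Solve by successive substitution. Start with x ≡ 4 (mod 16).
  Combine with x ≡ 8 (mod 11): write x = 4 + 16·t and require 4 + 16·t ≡ 8 (mod 11), i.e. 16·t ≡ 8 − 4 ≡ 4 (mod 11). Since 16^(−1) ≡ 9 (mod 11) (16 ≡ 5 (mod 11)), t ≡ 9·4 ≡ 3 (mod 11). So x ≡ 4 + 16·3 = 52 (mod 176).
  Combine with x ≡ 2 (mod 3): write x = 52 + 176·t and require 52 + 176·t ≡ 2 (mod 3), i.e. 176·t ≡ 2 − 52 ≡ 1 (mod 3). Since 176^(−1) ≡ 2 (mod 3) (176 ≡ 2 (mod 3)), t ≡ 2·1 ≡ 2 (mod 3). So x ≡ 52 + 176·2 = 404 (mod 528).
Unique solution in [0, 528): x = 404.

Final answer: x ≡ 404 (mod 528); the representative in [0, 528) is 404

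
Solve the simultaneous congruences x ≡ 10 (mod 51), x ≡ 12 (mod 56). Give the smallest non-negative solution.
The moduli 51, 56 are pairwise coprime, so by the CRT there is a unique solution mod 51·56 = 2856.
Solve by successive substitution. Start with x ≡ 10 (mod 51).
  Combine with x ≡ 12 (mod 56): write x = 10 + 51·t and require 10 + 51·t ≡ 12 (mod 56), i.e. 51·t ≡ 12 − 10 ≡ 2 (mod 56). Since 51^(−1) ≡ 11 (mod 56), t ≡ 11·2 ≡ 22 (mod 56). So x ≡ 10 + 51·22 = 1132 (mod 2856).
Unique solution in [0, 2856): x = 1132.

Final answer: x ≡ 1132 (mod 2856); the representative in [0, 2856) is 1132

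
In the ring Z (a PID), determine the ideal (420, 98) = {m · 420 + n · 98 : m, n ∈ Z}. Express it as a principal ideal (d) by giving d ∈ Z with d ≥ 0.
(420, 98) = (14); d = 14

In the PID Z, (a, b) is generated by gcd(a, b). Compute gcd(420, 98) with the extended Euclidean algorithm, tracking rows (r, s, t) with s·420 + t·98 = r:
  row A: (420, 1, 0)   [1·420 + 0·98 = 420]
  row B: (98, 0, 1)   [0·420 + 1·98 = 98]
  420 = 4·98 + 28   → row C = row A − 4·row B = (28, 1, −4)   [check: 1·420 − 4·98 = 28]
  98 = 3·28 + 14   → row D = row B − 3·row C = (14, −3, 13)   [check: −3·420 + 13·98 = 14]
  28 = 2·14 + 0   → remainder 0, stop. gcd = 14 (last nonzero row D).
So gcd(420, 98) = 14, with Bézout identity −3·420 + 13·98 = 14. Containment (⊇): the Bézout identity exhibits 14 as an element of (420, 98), giving (14) ⊆ (420, 98). Containment (⊆): since 14 | 420 and 14 | 98 (420 = 14·30, 98 = 14·7), every Z-linear combination of 420 and 98 is divisible by 14, so (420, 98) ⊆ (14). Therefore (420, 98) = (14), d = 14.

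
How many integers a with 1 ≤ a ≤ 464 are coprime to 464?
The number of a ∈ {1, ..., 464} with gcd(a, 464) = 1 is by definition Euler's totient φ(464). φ is multiplicative, with φ(p^e) = p^e − p^(e−1). Factorise 464 = 2^4 · 29. Then
  φ(464) = (2^4 − 2^3) · (29 − 1) = 8 · 28 = 224.
So there are 224 such integers.

Final answer: 224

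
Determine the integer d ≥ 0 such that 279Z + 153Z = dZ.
In the PID Z, (a, b) is generated by gcd(a, b). Compute gcd(279, 153) with the extended Euclidean algorithm, tracking rows (r, s, t) with s·279 + t·153 = r:
  row A: (279, 1, 0)   [1·279 + 0·153 = 279]
  row B: (153, 0, 1)   [0·279 + 1·153 = 153]
  279 = 1·153 + 126   → row C = row A − 1·row B = (126, 1, −1)   [check: 1·279 − 1·153 = 126]
  153 = 1·126 + 27   → row D = row B − 1·row C = (27, −1, 2)   [check: −1·279 + 2·153 = 27]
  126 = 4·27 + 18   → row E = row C − 4·row D = (18, 5, −9)   [check: 5·279 − 9·153 = 18]
  27 = 1·18 + 9   → row F = row D − 1·row E = (9, −6, 11)   [check: −6·279 + 11·153 = 9]
  18 = 2·9 + 0   → remainder 0, stop. gcd = 9 (last nonzero row F).
So gcd(279, 153) = 9, with Bézout identity −6·279 + 11·153 = 9. Containment (⊇): the Bézout identity exhibits 9 as an element of (279, 153), giving (9) ⊆ (279, 153). Containment (⊆): since 9 | 279 and 9 | 153 (279 = 9·31, 153 = 9·17), every Z-linear combination of 279 and 153 is divisible by 9, so (279, 153) ⊆ (9). Therefore (279, 153) = (9), d = 9.

Final answer: (279, 153) = (9); d = 9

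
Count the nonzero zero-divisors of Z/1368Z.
In Z/1368Z each nonzero element is either a unit (gcd with 1368 is 1) or a zero-divisor (gcd > 1). The number of units is φ(1368): factorise 1368 = 2^3 · 3^2 · 19, so φ(1368) = (2^3 − 2^2) · (3^2 − 3^1) · (19 − 1) = 4 · 6 · 18 = 432. The nonzero elements number 1368 − 1 = 1367. Hence the nonzero zero-divisors number 1367 − 432 = 935.

Final answer: Z/1368Z has 935 nonzero zero-divisors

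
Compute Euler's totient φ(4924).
φ(4924) = 2460

φ is multiplicative, with φ(p^e) = p^e − p^(e−1). Factorise 4924 = 2^2 · 1231. Then
  φ(4924) = (2^2 − 2^1) · (1231 − 1) = 2 · 1230 = 2460.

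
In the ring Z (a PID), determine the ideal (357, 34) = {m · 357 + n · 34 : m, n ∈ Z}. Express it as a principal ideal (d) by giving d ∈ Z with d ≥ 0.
(357, 34) = (17); d = 17

In the PID Z, (a, b) is generated by gcd(a, b). Compute gcd(357, 34) with the extended Euclidean algorithm, tracking rows (r, s, t) with s·357 + t·34 = r:
  row A: (357, 1, 0)   [1·357 + 0·34 = 357]
  row B: (34, 0, 1)   [0·357 + 1·34 = 34]
  357 = 10·34 + 17   → row C = row A − 10·row B = (17, 1, −10)   [check: 1·357 − 10·34 = 17]
  34 = 2·17 + 0   → remainder 0, stop. gcd = 17 (last nonzero row C).
So gcd(357, 34) = 17, with Bézout identity 1·357 − 10·34 = 17. Containment (⊇): the Bézout identity exhibits 17 as an element of (357, 34), giving (17) ⊆ (357, 34). Containment (⊆): since 17 | 357 and 17 | 34 (357 = 17·21, 34 = 17·2), every Z-linear combination of 357 and 34 is divisible by 17, so (357, 34) ⊆ (17). Therefore (357, 34) = (17), d = 17.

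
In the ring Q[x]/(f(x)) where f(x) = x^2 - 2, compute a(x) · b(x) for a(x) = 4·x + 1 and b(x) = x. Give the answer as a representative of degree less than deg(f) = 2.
a · b ≡ x + 8 (mod f(x))

First multiply in Q[x] without reducing: a · b = 4·x^2 + x. Now divide by f(x) = x^2 - 2, eliminating the leading term at each step:
  leading term 4·x^2: subtract (4)·f(x) = 4·x^2 - 8, leaving x + 8
The degree is now < 2, so this is the remainder. Hence a · b ≡ x + 8 in Q[x]/(f).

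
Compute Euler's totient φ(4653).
φ(4653) = 2760

φ is multiplicative, with φ(p^e) = p^e − p^(e−1). Factorise 4653 = 3^2 · 11 · 47. Then
  φ(4653) = (3^2 − 3^1) · (11 − 1) · (47 − 1) = 6 · 10 · 46 = 2760.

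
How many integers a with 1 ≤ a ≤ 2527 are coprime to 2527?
The number of a ∈ {1, ..., 2527} with gcd(a, 2527) = 1 is by definition Euler's totient φ(2527). φ is multiplicative, with φ(p^e) = p^e − p^(e−1). Factorise 2527 = 7 · 19^2. Then
  φ(2527) = (7 − 1) · (19^2 − 19^1) = 6 · 342 = 2052.
So there are 2052 such integers.

Final answer: 2052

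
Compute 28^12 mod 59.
20

Use repeated squaring. Binary(12) = 1100. Walk through the bits of the exponent 12 left-to-right: at each bit after the leading one, square the running value, then multiply by 28 if the bit is 1 (always reducing mod 59):
  bit 1 = 1 (leading): start with 28.
  bit 2 = 1: square 28^2 = 784 ≡ 17; bit is 1, so multiply 17·28 = 476 ≡ 4 (mod 59).
  bit 3 = 0: square 4^2 = 16 (mod 59).
  bit 4 = 0: square 16^2 = 256 ≡ 20 (mod 59).
Final value: 28^12 ≡ 20 (mod 59).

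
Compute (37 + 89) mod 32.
Reduce the summands first: 37 ≡ 5, 89 ≡ 25 (mod 32), so 37 + 89 ≡ 5 + 25 (mod 32). 5 + 25 = 30; 30 = 0·32 + 30, so (37 + 89) mod 32 = 30.

Final answer: 30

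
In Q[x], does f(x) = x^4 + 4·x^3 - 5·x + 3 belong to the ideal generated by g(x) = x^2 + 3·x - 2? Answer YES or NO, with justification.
NO

In Q[x] the ideal (g) consists of all multiples of g, so f ∈ (g) iff g | f, i.e. iff the remainder of f on division by g is 0. Divide f by g (g is monic, so eliminate the leading term of the running remainder at each step):
  leading term x^4: subtract (x^2)·g(x) = x^4 + 3·x^3 - 2·x^2, leaving x^3 + 2·x^2 - 5·x + 3
  leading term x^3: subtract (x)·g(x) = x^3 + 3·x^2 - 2·x, leaving -x^2 - 3·x + 3
  leading term -x^2: subtract (-1)·g(x) = -x^2 - 3·x + 2, leaving 1
The remainder r(x) = 1 ≠ 0 (and deg r < deg g), so g ∤ f, i.e. f ∉ (g).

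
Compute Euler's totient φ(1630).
φ(1630) = 648

φ is multiplicative, with φ(p^e) = p^e − p^(e−1). Factorise 1630 = 2 · 5 · 163. Then
  φ(1630) = (2 − 1) · (5 − 1) · (163 − 1) = 1 · 4 · 162 = 648.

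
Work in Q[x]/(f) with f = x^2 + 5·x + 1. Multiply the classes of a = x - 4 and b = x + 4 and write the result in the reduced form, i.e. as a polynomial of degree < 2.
a · b ≡ -5·x - 17 (mod f(x))

First multiply in Q[x] without reducing: a · b = x^2 - 16. Now divide by f(x) = x^2 + 5·x + 1, eliminating the leading term at each step:
  leading term x^2: subtract (1)·f(x) = x^2 + 5·x + 1, leaving -5·x - 17
The degree is now < 2, so this is the remainder. Hence a · b ≡ -5·x - 17 in Q[x]/(f).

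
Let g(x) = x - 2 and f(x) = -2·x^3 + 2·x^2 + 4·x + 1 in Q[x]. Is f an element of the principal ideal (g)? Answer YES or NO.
NO

In Q[x] the ideal (g) consists of all multiples of g, so f ∈ (g) iff g | f, i.e. iff the remainder of f on division by g is 0. Divide f by g (g is monic, so eliminate the leading term of the running remainder at each step):
  leading term -2·x^3: subtract (-2·x^2)·g(x) = -2·x^3 + 4·x^2, leaving -2·x^2 + 4·x + 1
  leading term -2·x^2: subtract (-2·x)·g(x) = -2·x^2 + 4·x, leaving 1
The remainder r(x) = 1 ≠ 0 (and deg r < deg g), so g ∤ f, i.e. f ∉ (g).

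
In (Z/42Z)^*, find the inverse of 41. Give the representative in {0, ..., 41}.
41^(−1) ≡ 41 (mod 42)

Apply the extended Euclidean algorithm to (42, 41), tracking rows (r, s, t) with s·42 + t·41 = r. Each division r_prev = q·r_cur + r_new produces the new row as (previous row) − q·(current row):
  row A: (42, 1, 0)   [1·42 + 0·41 = 42]
  row B: (41, 0, 1)   [0·42 + 1·41 = 41]
  42 = 1·41 + 1   → row C = row A − 1·row B = (1, 1, −1)   [check: 1·42 − 1·41 = 1]
  41 = 41·1 + 0   → remainder 0, stop. gcd = 1 (last nonzero row C).
The gcd is 1, so 41 is invertible mod 42. The last nonzero row gives 1·42 − 1·41 = 1, so t = −1. So 41^(−1) ≡ −1 ≡ 41 (mod 42). Verify: 41 · 41 = 1681 ≡ 1 (mod 42). ✓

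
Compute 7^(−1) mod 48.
Apply the extended Euclidean algorithm to (48, 7), tracking rows (r, s, t) with s·48 + t·7 = r. Each division r_prev = q·r_cur + r_new produces the new row as (previous row) − q·(current row):
  row A: (48, 1, 0)   [1·48 + 0·7 = 48]
  row B: (7, 0, 1)   [0·48 + 1·7 = 7]
  48 = 6·7 + 6   → row C = row A − 6·row B = (6, 1, −6)   [check: 1·48 − 6·7 = 6]
  7 = 1·6 + 1   → row D = row B − 1·row C = (1, −1, 7)   [check: −1·48 + 7·7 = 1]
  6 = 6·1 + 0   → remainder 0, stop. gcd = 1 (last nonzero row D).
The gcd is 1, so 7 is invertible mod 48. The last nonzero row gives −1·48 + 7·7 = 1, so t = 7. So 7^(−1) ≡ 7 (mod 48). Verify: 7 · 7 = 49 ≡ 1 (mod 48). ✓

Final answer: 7^(−1) ≡ 7 (mod 48)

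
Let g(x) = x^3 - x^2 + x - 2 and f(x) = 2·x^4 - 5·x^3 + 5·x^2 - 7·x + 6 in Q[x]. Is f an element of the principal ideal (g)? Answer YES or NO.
In Q[x] the ideal (g) consists of all multiples of g, so f ∈ (g) iff g | f, i.e. iff the remainder of f on division by g is 0. Divide f by g (g is monic, so eliminate the leading term of the running remainder at each step):
  leading term 2·x^4: subtract (2·x)·g(x) = 2·x^4 - 2·x^3 + 2·x^2 - 4·x, leaving -3·x^3 + 3·x^2 - 3·x + 6
  leading term -3·x^3: subtract (-3)·g(x) = -3·x^3 + 3·x^2 - 3·x + 6, leaving 0
The remainder is 0, so f(x) = g(x) · h(x) with h(x) = 2·x - 3. Hence g | f, i.e. f ∈ (g).

Final answer: YES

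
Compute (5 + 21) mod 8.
Reduce the summands first: 21 ≡ 5 (mod 8), so 5 + 21 ≡ 5 + 5 (mod 8). 5 + 5 = 10; 10 = 1·8 + 2, so (5 + 21) mod 8 = 2.

Final answer: 2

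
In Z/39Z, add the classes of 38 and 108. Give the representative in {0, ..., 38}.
Reduce the summands first: 108 ≡ 30 (mod 39), so 38 + 108 ≡ 38 + 30 (mod 39). 38 + 30 = 68; 68 = 1·39 + 29, so (38 + 108) mod 39 = 29.

Final answer: 29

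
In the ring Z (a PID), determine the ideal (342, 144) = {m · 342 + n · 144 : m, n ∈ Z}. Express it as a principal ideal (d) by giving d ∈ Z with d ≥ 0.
(342, 144) = (18); d = 18

In the PID Z, (a, b) is generated by gcd(a, b). Compute gcd(342, 144) with the extended Euclidean algorithm, tracking rows (r, s, t) with s·342 + t·144 = r:
  row A: (342, 1, 0)   [1·342 + 0·144 = 342]
  row B: (144, 0, 1)   [0·342 + 1·144 = 144]
  342 = 2·144 + 54   → row C = row A − 2·row B = (54, 1, −2)   [check: 1·342 − 2·144 = 54]
  144 = 2·54 + 36   → row D = row B − 2·row C = (36, −2, 5)   [check: −2·342 + 5·144 = 36]
  54 = 1·36 + 18   → row E = row C − 1·row D = (18, 3, −7)   [check: 3·342 − 7·144 = 18]
  36 = 2·18 + 0   → remainder 0, stop. gcd = 18 (last nonzero row E).
So gcd(342, 144) = 18, with Bézout identity 3·342 − 7·144 = 18. Containment (⊇): the Bézout identity exhibits 18 as an element of (342, 144), giving (18) ⊆ (342, 144). Containment (⊆): since 18 | 342 and 18 | 144 (342 = 18·19, 144 = 18·8), every Z-linear combination of 342 and 144 is divisible by 18, so (342, 144) ⊆ (18). Therefore (342, 144) = (18), d = 18.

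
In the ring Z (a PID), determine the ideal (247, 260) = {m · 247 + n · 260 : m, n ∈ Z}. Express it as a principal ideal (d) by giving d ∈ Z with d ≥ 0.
(247, 260) = (13); d = 13

In the PID Z, (a, b) is generated by gcd(a, b). Compute gcd(260, 247) with the extended Euclidean algorithm, tracking rows (r, s, t) with s·260 + t·247 = r:
  row A: (260, 1, 0)   [1·260 + 0·247 = 260]
  row B: (247, 0, 1)   [0·260 + 1·247 = 247]
  260 = 1·247 + 13   → row C = row A − 1·row B = (13, 1, −1)   [check: 1·260 − 1·247 = 13]
  247 = 19·13 + 0   → remainder 0, stop. gcd = 13 (last nonzero row C).
So gcd(247, 260) = 13, with Bézout identity 1·260 − 1·247 = 13. Containment (⊇): the Bézout identity exhibits 13 as an element of (247, 260), giving (13) ⊆ (247, 260). Containment (⊆): since 13 | 247 and 13 | 260 (247 = 13·19, 260 = 13·20), every Z-linear combination of 247 and 260 is divisible by 13, so (247, 260) ⊆ (13). Therefore (247, 260) = (13), d = 13.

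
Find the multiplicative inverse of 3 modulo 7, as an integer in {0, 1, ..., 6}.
3^(−1) ≡ 5 (mod 7)

Apply the extended Euclidean algorithm to (7, 3), tracking rows (r, s, t) with s·7 + t·3 = r. Each division r_prev = q·r_cur + r_new produces the new row as (previous row) − q·(current row):
  row A: (7, 1, 0)   [1·7 + 0·3 = 7]
  row B: (3, 0, 1)   [0·7 + 1·3 = 3]
  7 = 2·3 + 1   → row C = row A − 2·row B = (1, 1, −2)   [check: 1·7 − 2·3 = 1]
  3 = 3·1 + 0   → remainder 0, stop. gcd = 1 (last nonzero row C).
The gcd is 1, so 3 is invertible mod 7. The last nonzero row gives 1·7 − 2·3 = 1, so t = −2. So 3^(−1) ≡ −2 ≡ 5 (mod 7). Verify: 3 · 5 = 15 ≡ 1 (mod 7). ✓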